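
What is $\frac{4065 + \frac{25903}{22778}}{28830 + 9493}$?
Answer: $\frac{92618473}{872921294} \approx 0.1061$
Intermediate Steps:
$\frac{4065 + \frac{25903}{22778}}{28830 + 9493} = \frac{4065 + 25903 \cdot \frac{1}{22778}}{38323} = \left(4065 + \frac{25903}{22778}\right) \frac{1}{38323} = \frac{92618473}{22778} \cdot \frac{1}{38323} = \frac{92618473}{872921294}$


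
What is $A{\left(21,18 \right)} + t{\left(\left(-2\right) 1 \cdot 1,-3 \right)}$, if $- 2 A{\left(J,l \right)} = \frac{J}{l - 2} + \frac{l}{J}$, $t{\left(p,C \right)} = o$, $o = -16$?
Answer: $- \frac{3827}{224} \approx -17.085$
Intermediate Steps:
$t{\left(p,C \right)} = -16$
$A{\left(J,l \right)} = - \frac{J}{2 \left(-2 + l\right)} - \frac{l}{2 J}$ ($A{\left(J,l \right)} = - \frac{\frac{J}{l - 2} + \frac{l}{J}}{2} = - \frac{\frac{J}{-2 + l} + \frac{l}{J}}{2} = - \frac{J}{2 \left(-2 + l\right)} - \frac{l}{2 J}$)
$A{\left(21,18 \right)} + t{\left(\left(-2\right) 1 \cdot 1,-3 \right)} = \frac{- 21^{2} - 18^{2} + 2 \cdot 18}{2 \cdot 21 \left(-2 + 18\right)} - 16 = \frac{1}{2} \cdot \frac{1}{21} \cdot \frac{1}{16} \left(\left(-1\right) 441 - 324 + 36\right) - 16 = \frac{1}{2} \cdot \frac{1}{21} \cdot \frac{1}{16} \left(-441 - 324 + 36\right) - 16 = \frac{1}{2} \cdot \frac{1}{21} \cdot \frac{1}{16} \left(-729\right) - 16 = - \frac{243}{224} - 16 = - \frac{3827}{224}$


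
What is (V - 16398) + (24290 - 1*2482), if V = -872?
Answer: 4538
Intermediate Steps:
(V - 16398) + (24290 - 1*2482) = (-872 - 16398) + (24290 - 1*2482) = -17270 + (24290 - 2482) = -17270 + 21808 = 4538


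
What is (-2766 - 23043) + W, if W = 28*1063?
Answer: 3955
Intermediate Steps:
W = 29764
(-2766 - 23043) + W = (-2766 - 23043) + 29764 = -25809 + 29764 = 3955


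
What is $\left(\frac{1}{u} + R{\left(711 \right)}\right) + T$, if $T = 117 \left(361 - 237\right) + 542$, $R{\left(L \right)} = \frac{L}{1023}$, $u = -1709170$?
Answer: $\frac{8771950971449}{582826970} \approx 15051.0$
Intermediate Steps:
$R{\left(L \right)} = \frac{L}{1023}$ ($R{\left(L \right)} = L \frac{1}{1023} = \frac{L}{1023}$)
$T = 15050$ ($T = 117 \cdot 124 + 542 = 14508 + 542 = 15050$)
$\left(\frac{1}{u} + R{\left(711 \right)}\right) + T = \left(\frac{1}{-1709170} + \frac{1}{1023} \cdot 711\right) + 15050 = \left(- \frac{1}{1709170} + \frac{237}{341}\right) + 15050 = \frac{405072949}{582826970} + 15050 = \frac{8771950971449}{582826970}$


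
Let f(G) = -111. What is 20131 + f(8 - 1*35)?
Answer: 20020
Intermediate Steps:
20131 + f(8 - 1*35) = 20131 - 111 = 20020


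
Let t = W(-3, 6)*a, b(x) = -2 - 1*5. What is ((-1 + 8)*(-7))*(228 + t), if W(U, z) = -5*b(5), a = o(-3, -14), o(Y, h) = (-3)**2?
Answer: -26607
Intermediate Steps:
b(x) = -7 (b(x) = -2 - 5 = -7)
o(Y, h) = 9
a = 9
W(U, z) = 35 (W(U, z) = -5*(-7) = 35)
t = 315 (t = 35*9 = 315)
((-1 + 8)*(-7))*(228 + t) = ((-1 + 8)*(-7))*(228 + 315) = (7*(-7))*543 = -49*543 = -26607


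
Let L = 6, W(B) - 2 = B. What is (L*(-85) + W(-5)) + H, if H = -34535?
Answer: -35048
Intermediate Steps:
W(B) = 2 + B
(L*(-85) + W(-5)) + H = (6*(-85) + (2 - 5)) - 34535 = (-510 - 3) - 34535 = -513 - 34535 = -35048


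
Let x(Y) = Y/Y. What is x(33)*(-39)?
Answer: -39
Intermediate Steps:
x(Y) = 1
x(33)*(-39) = 1*(-39) = -39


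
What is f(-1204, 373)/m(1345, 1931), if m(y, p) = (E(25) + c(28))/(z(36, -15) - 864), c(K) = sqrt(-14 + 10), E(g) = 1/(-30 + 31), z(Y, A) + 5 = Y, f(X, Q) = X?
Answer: 1002932/5 - 2005864*I/5 ≈ 2.0059e+5 - 4.0117e+5*I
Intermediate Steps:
z(Y, A) = -5 + Y
E(g) = 1 (E(g) = 1/1 = 1)
c(K) = 2*I (c(K) = sqrt(-4) = 2*I)
m(y, p) = -1/833 - 2*I/833 (m(y, p) = (1 + 2*I)/((-5 + 36) - 864) = (1 + 2*I)/(31 - 864) = (1 + 2*I)/(-833) = (1 + 2*I)*(-1/833) = -1/833 - 2*I/833)
f(-1204, 373)/m(1345, 1931) = -1204*693889*(-1/833 + 2*I/833)/5 = -835442356*(-1/833 + 2*I/833)/5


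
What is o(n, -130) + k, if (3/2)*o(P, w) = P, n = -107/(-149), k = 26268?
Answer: 11742010/447 ≈ 26268.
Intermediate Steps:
n = 107/149 (n = -107*(-1/149) = 107/149 ≈ 0.71812)
o(P, w) = 2*P/3
o(n, -130) + k = (⅔)*(107/149) + 26268 = 214/447 + 26268 = 11742010/447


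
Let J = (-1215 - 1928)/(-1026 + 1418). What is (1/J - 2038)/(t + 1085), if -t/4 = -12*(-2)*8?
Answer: -915118/142333 ≈ -6.4294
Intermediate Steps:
J = -449/56 (J = -3143/392 = -3143*1/392 = -449/56 ≈ -8.0179)
t = -768 (t = -4*(-12*(-2))*8 = -96*8 = -4*192 = -768)
(1/J - 2038)/(t + 1085) = (1/(-449/56) - 2038)/(-768 + 1085) = (-56/449 - 2038)/317 = -915118/449*1/317 = -915118/142333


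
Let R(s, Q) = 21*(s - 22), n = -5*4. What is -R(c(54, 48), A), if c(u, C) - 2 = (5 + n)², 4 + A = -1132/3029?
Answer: -4305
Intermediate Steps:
A = -13248/3029 (A = -4 - 1132/3029 = -13248/3029 ≈ -4.3737)
n = -20
c(u, C) = 227 (c(u, C) = 2 + (5 - 20)² = 2 + (-15)² = 2 + 225 = 227)
R(s, Q) = -462 + 21*s (R(s, Q) = 21*(-22 + s) = -462 + 21*s)
-R(c(54, 48), A) = -(-462 + 21*227) = -(-462 + 4767) = -1*4305 = -4305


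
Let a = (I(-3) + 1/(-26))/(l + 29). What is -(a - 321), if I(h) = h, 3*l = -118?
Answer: 258489/806 ≈ 320.71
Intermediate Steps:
l = -118/3 (l = (1/3)*(-118) = -118/3 ≈ -39.333)
a = 237/806 (a = (-3 + 1/(-26))/(-118/3 + 29) = (-3 - 1/26)/(-31/3) = -79/26*(-3/31) = 237/806 ≈ 0.29404)
-(a - 321) = -(237/806 - 321) = -1*(-258489/806) = 258489/806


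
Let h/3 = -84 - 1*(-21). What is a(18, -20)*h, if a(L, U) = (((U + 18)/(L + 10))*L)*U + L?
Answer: -8262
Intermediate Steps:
a(L, U) = L + L*U*(18 + U)/(10 + L) (a(L, U) = (((18 + U)/(10 + L))*L)*U + L = (L*(18 + U)/(10 + L))*U + L = L*U*(18 + U)/(10 + L) + L = L + L*U*(18 + U)/(10 + L))
h = -189 (h = 3*(-84 - 1*(-21)) = 3*(-84 + 21) = 3*(-63) = -189)
a(18, -20)*h = (18*(10 + 18 + (-20)² + 18*(-20))/(10 + 18))*(-189) = (18*(10 + 18 + 400 - 360)/28)*(-189) = (18*(1/28)*68)*(-189) = (306/7)*(-189) = -8262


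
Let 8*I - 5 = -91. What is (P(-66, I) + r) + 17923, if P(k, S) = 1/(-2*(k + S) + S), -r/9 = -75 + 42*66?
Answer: -3625846/571 ≈ -6350.0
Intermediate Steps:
r = -24273 (r = -9*(-75 + 42*66) = -9*(-75 + 2772) = -9*2697 = -24273)
I = -43/4 (I = 5/8 + (⅛)*(-91) = 5/8 - 91/8 = -43/4 ≈ -10.750)
P(k, S) = 1/(-S - 2*k) (P(k, S) = 1/(-2*(S + k) + S) = 1/((-2*S - 2*k) + S) = 1/(-S - 2*k))
(P(-66, I) + r) + 17923 = (-1/(-43/4 + 2*(-66)) - 24273) + 17923 = (-1/(-43/4 - 132) - 24273) + 17923 = (-1/(-571/4) - 24273) + 17923 = (-1*(-4/571) - 24273) + 17923 = (4/571 - 24273) + 17923 = -13859879/571 + 17923 = -3625846/571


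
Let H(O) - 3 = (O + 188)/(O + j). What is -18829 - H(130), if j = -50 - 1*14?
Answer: -207205/11 ≈ -18837.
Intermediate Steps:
j = -64 (j = -50 - 14 = -64)
H(O) = 3 + (188 + O)/(-64 + O) (H(O) = 3 + (O + 188)/(O - 64) = 3 + (188 + O)/(-64 + O))
-18829 - H(130) = -18829 - 4*(-1 + 130)/(-64 + 130) = -18829 - 4*129/66 = -18829 - 1*86/11 = -18829 - 86/11 = -207205/11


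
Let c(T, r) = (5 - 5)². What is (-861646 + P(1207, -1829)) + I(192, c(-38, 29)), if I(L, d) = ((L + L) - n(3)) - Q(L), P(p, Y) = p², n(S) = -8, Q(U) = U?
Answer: 595403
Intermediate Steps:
c(T, r) = 0 (c(T, r) = 0² = 0)
I(L, d) = 8 + L (I(L, d) = ((L + L) - 1*(-8)) - L = (2*L + 8) - L = (8 + 2*L) - L = 8 + L)
(-861646 + P(1207, -1829)) + I(192, c(-38, 29)) = (-861646 + 1207²) + (8 + 192) = (-861646 + 1456849) + 200 = 595203 + 200 = 595403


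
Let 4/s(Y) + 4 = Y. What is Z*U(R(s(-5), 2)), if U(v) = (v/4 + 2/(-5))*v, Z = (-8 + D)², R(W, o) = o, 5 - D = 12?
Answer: 45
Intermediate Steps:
D = -7 (D = 5 - 1*12 = 5 - 12 = -7)
s(Y) = 4/(-4 + Y)
Z = 225 (Z = (-8 - 7)² = (-15)² = 225)
U(v) = v*(-⅖ + v/4) (U(v) = (v*(¼) + 2*(-⅕))*v = (v/4 - ⅖)*v = (-⅖ + v/4)*v = v*(-⅖ + v/4))
Z*U(R(s(-5), 2)) = 225*((1/20)*2*(-8 + 5*2)) = 225*((1/20)*2*(-8 + 10)) = 225*((1/20)*2*2) = 225*(⅕) = 45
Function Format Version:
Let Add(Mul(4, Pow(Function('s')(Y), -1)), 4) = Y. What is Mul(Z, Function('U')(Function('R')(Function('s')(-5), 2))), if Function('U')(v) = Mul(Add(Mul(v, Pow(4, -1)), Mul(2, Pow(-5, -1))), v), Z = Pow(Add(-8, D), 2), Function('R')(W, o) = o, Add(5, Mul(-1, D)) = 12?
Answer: 45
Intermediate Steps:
D = -7 (D = Add(5, Mul(-1, 12)) = Add(5, -12) = -7)
Function('s')(Y) = Mul(4, Pow(Add(-4, Y), -1))
Z = 225 (Z = Pow(Add(-8, -7), 2) = Pow(-15, 2) = 225)
Function('U')(v) = Mul(v, Add(Rational(-2, 5), Mul(Rational(1, 4), v))) (Function('U')(v) = Mul(Add(Mul(v, Rational(1, 4)), Mul(2, Rational(-1, 5))), v) = Mul(Add(Mul(Rational(1, 4), v), Rational(-2, 5)), v) = Mul(Add(Rational(-2, 5), Mul(Rational(1, 4), v)), v) = Mul(v, Add(Rational(-2, 5), Mul(Rational(1, 4), v))))
Mul(Z, Function('U')(Function('R')(Function('s')(-5), 2))) = Mul(225, Mul(Rational(1, 20), 2, Add(-8, Mul(5, 2)))) = Mul(225, Mul(Rational(1, 20), 2, Add(-8, 10))) = Mul(225, Mul(Rational(1, 20), 2, 2)) = Mul(225, Rational(1, 5)) = 45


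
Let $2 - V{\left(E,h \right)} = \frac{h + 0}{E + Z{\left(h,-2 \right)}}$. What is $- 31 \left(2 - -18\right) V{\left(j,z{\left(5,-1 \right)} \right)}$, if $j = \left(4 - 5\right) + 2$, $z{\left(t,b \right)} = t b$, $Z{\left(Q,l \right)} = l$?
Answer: $1860$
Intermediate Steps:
$z{\left(t,b \right)} = b t$
$j = 1$ ($j = -1 + 2 = 1$)
$V{\left(E,h \right)} = 2 - \frac{h}{-2 + E}$ ($V{\left(E,h \right)} = 2 - \frac{h + 0}{E - 2} = 2 - \frac{h}{-2 + E}$)
$- 31 \left(2 - -18\right) V{\left(j,z{\left(5,-1 \right)} \right)} = - 31 \left(2 - -18\right) \frac{-4 - \left(-1\right) 5 + 2 \cdot 1}{-2 + 1} = - 31 \left(2 + 18\right) \frac{-4 - -5 + 2}{-1} = \left(-31\right) 20 \left(- (-4 + 5 + 2)\right) = - 620 \left(\left(-1\right) 3\right) = \left(-620\right) \left(-3\right) = 1860$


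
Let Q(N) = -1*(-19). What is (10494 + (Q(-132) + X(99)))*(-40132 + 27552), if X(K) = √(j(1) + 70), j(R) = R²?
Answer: -132253540 - 12580*√71 ≈ -1.3236e+8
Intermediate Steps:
Q(N) = 19
X(K) = √71 (X(K) = √(1² + 70) = √(1 + 70) = √71)
(10494 + (Q(-132) + X(99)))*(-40132 + 27552) = (10494 + (19 + √71))*(-40132 + 27552) = (10513 + √71)*(-12580) = -132253540 - 12580*√71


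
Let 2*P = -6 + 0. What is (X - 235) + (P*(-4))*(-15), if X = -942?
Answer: -1357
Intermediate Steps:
P = -3 (P = (-6 + 0)/2 = (½)*(-6) = -3)
(X - 235) + (P*(-4))*(-15) = (-942 - 235) - 3*(-4)*(-15) = -1177 + 12*(-15) = -1177 - 180 = -1357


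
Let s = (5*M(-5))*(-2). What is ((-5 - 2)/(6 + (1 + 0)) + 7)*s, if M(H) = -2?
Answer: 120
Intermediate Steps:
s = 20 (s = (5*(-2))*(-2) = -10*(-2) = 20)
((-5 - 2)/(6 + (1 + 0)) + 7)*s = ((-5 - 2)/(6 + (1 + 0)) + 7)*20 = (-7/(6 + 1) + 7)*20 = (-7/7 + 7)*20 = (-7*⅐ + 7)*20 = (-1 + 7)*20 = 6*20 = 120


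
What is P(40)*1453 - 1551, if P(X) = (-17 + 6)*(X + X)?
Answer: -1280191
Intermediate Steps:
P(X) = -22*X
P(40)*1453 - 1551 = -22*40*1453 - 1551 = -880*1453 - 1551 = -1278640 - 1551 = -1280191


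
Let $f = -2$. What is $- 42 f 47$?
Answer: $3948$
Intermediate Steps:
$- 42 f 47 = \left(-42\right) \left(-2\right) 47 = 84 \cdot 47 = 3948$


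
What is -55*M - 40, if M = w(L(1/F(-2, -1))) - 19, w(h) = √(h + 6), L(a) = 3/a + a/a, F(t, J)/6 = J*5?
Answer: 1005 - 55*I*√83 ≈ 1005.0 - 501.07*I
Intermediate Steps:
F(t, J) = 30*J (F(t, J) = 6*(J*5) = 6*(5*J) = 30*J)
L(a) = 1 + 3/a (L(a) = 3/a + 1 = 1 + 3/a)
w(h) = √(6 + h)
M = -19 + I*√83 (M = √(6 + (3 + 1/(30*(-1)))/(1/(30*(-1)))) - 19 = √(6 + (3 + 1/(-30))/(1/(-30))) - 19 = √(6 + (3 - 1/30)/(-1/30)) - 19 = √(6 - 30*89/30) - 19 = √(6 - 89) - 19 = √(-83) - 19 = I*√83 - 19 = -19 + I*√83 ≈ -19.0 + 9.1104*I)
-55*M - 40 = -55*(-19 + I*√83) - 40 = (1045 - 55*I*√83) - 40 = 1005 - 55*I*√83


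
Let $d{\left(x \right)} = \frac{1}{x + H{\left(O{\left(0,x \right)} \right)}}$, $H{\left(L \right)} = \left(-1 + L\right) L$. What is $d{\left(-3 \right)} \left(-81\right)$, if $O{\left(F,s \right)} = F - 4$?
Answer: $- \frac{81}{17} \approx -4.7647$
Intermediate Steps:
$O{\left(F,s \right)} = -4 + F$
$H{\left(L \right)} = L \left(-1 + L\right)$
$d{\left(x \right)} = \frac{1}{20 + x}$ ($d{\left(x \right)} = \frac{1}{x + \left(-4 + 0\right) \left(-1 + \left(-4 + 0\right)\right)} = \frac{1}{x - 4 \left(-1 - 4\right)} = \frac{1}{x - -20} = \frac{1}{x + 20} = \frac{1}{20 + x}$)
$d{\left(-3 \right)} \left(-81\right) = \frac{1}{20 - 3} \left(-81\right) = \frac{1}{17} \left(-81\right) = - \frac{81}{17}$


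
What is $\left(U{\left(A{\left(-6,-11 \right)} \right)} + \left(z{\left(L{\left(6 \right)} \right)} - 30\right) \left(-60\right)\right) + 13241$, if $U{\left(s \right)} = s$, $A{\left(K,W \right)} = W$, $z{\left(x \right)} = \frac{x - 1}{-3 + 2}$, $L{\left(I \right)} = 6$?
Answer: $15330$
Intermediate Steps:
$z{\left(x \right)} = 1 - x$ ($z{\left(x \right)} = \frac{-1 + x}{-1} = \left(-1 + x\right) \left(-1\right) = 1 - x$)
$\left(U{\left(A{\left(-6,-11 \right)} \right)} + \left(z{\left(L{\left(6 \right)} \right)} - 30\right) \left(-60\right)\right) + 13241 = \left(-11 + \left(\left(1 - 6\right) - 30\right) \left(-60\right)\right) + 13241 = \left(-11 + \left(-5 - 30\right) \left(-60\right)\right) + 13241 = \left(-11 - -2100\right) + 13241 = \left(-11 + 2100\right) + 13241 = 2089 + 13241 = 15330$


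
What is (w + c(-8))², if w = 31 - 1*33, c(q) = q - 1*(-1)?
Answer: 81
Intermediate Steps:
c(q) = 1 + q (c(q) = q + 1 = 1 + q)
w = -2 (w = 31 - 33 = -2)
(w + c(-8))² = (-2 + (1 - 8))² = (-2 - 7)² = (-9)² = 81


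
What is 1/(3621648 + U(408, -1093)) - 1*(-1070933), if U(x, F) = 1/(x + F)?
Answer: 2656801513874792/2480828879 ≈ 1.0709e+6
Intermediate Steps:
U(x, F) = 1/(F + x)
1/(3621648 + U(408, -1093)) - 1*(-1070933) = 1/(3621648 + 1/(-1093 + 408)) - 1*(-1070933) = 1/(3621648 + 1/(-685)) + 1070933 = 1/(3621648 - 1/685) + 1070933 = 1/(2480828879/685) + 1070933 = 685/2480828879 + 1070933 = 2656801513874792/2480828879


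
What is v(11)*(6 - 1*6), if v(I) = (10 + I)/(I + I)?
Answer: 0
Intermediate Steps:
v(I) = (10 + I)/(2*I) (v(I) = (10 + I)/((2*I)) = (10 + I)*(1/(2*I)) = (10 + I)/(2*I))
v(11)*(6 - 1*6) = ((½)*(10 + 11)/11)*(6 - 1*6) = ((½)*(1/11)*21)*(6 - 6) = (21/22)*0 = 0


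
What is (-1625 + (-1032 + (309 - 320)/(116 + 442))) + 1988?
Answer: -373313/558 ≈ -669.02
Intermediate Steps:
(-1625 + (-1032 + (309 - 320)/(116 + 442))) + 1988 = (-1625 + (-1032 - 11/558)) + 1988 = (-1625 - 575867/558) + 1988 = -1482617/558 + 1988 = -373313/558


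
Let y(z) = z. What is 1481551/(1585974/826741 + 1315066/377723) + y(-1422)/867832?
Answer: 12547152926189886766075/45731433372909683 ≈ 2.7437e+5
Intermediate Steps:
1481551/(1585974/826741 + 1315066/377723) + y(-1422)/867832 = 1481551/(1585974/826741 + 1315066/377723) - 1422/867832 = 1481551/(1585974*(1/826741) + 1315066*(1/377723)) - 1422*1/867832 = 1481551/(1585974/826741 + 1315066/377723) - 711/433916 = 1481551/(1686277837108/312279090743) - 711/433916 = 1481551*(312279090743/1686277837108) - 711/433916 = 462657399169382393/1686277837108 - 711/433916 = 12547152926189886766075/45731433372909683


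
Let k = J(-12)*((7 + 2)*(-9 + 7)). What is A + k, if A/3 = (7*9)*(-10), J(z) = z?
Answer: -1674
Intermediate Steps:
A = -1890 (A = 3*((7*9)*(-10)) = 3*(63*(-10)) = 3*(-630) = -1890)
k = 216 (k = -12*(7 + 2)*(-9 + 7) = -108*(-2) = -12*(-18) = 216)
A + k = -1890 + 216 = -1674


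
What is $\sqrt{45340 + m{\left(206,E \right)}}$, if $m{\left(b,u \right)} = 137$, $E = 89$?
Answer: $3 \sqrt{5053} \approx 213.25$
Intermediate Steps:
$\sqrt{45340 + m{\left(206,E \right)}} = \sqrt{45340 + 137} = \sqrt{45477} = 3 \sqrt{5053}$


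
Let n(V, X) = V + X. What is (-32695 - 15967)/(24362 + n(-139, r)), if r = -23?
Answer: -24331/12100 ≈ -2.0108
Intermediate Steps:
(-32695 - 15967)/(24362 + n(-139, r)) = (-32695 - 15967)/(24362 + (-139 - 23)) = -48662/(24362 - 162) = -48662/24200 = -48662*1/24200 = -24331/12100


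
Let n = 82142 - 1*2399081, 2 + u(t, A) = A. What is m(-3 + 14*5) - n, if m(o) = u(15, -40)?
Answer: 2316897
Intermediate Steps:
u(t, A) = -2 + A
m(o) = -42 (m(o) = -2 - 40 = -42)
n = -2316939 (n = 82142 - 2399081 = -2316939)
m(-3 + 14*5) - n = -42 - 1*(-2316939) = -42 + 2316939 = 2316897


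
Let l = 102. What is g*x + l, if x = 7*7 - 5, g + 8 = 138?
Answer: 5822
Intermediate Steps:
g = 130 (g = -8 + 138 = 130)
x = 44 (x = 49 - 5 = 44)
g*x + l = 130*44 + 102 = 5720 + 102 = 5822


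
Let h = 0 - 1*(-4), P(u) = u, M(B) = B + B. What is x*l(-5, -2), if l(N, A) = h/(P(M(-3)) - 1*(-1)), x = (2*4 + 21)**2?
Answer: -3364/5 ≈ -672.80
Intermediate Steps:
x = 841 (x = (8 + 21)**2 = 29**2 = 841)
M(B) = 2*B
h = 4 (h = 0 + 4 = 4)
l(N, A) = -4/5 (l(N, A) = 4/(2*(-3) - 1*(-1)) = 4/(-6 + 1) = 4/(-5) = 4*(-1/5) = -4/5)
x*l(-5, -2) = 841*(-4/5) = -3364/5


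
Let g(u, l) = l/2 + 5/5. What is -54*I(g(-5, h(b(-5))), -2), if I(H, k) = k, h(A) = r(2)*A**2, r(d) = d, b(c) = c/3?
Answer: 108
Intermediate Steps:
b(c) = c/3 (b(c) = c*(1/3) = c/3)
h(A) = 2*A**2
g(u, l) = 1 + l/2 (g(u, l) = l*(1/2) + 5*(1/5) = l/2 + 1 = 1 + l/2)
-54*I(g(-5, h(b(-5))), -2) = -54*(-2) = 108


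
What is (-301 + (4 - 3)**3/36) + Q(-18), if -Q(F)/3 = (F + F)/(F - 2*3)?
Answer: -10997/36 ≈ -305.47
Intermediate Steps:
Q(F) = -6*F/(-6 + F) (Q(F) = -3*(F + F)/(F - 2*3) = -3*2*F/(F - 6) = -3*2*F/(-6 + F) = -6*F/(-6 + F))
(-301 + (4 - 3)**3/36) + Q(-18) = (-301 + (4 - 3)**3/36) - 6*(-18)/(-6 - 18) = (-301 + 1**3*(1/36)) - 6*(-18)/(-24) = (-301 + 1*(1/36)) - 6*(-18)*(-1/24) = (-301 + 1/36) - 9/2 = -10835/36 - 9/2 = -10997/36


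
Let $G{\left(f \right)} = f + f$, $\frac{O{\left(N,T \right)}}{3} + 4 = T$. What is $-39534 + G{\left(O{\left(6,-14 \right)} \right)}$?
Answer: $-39642$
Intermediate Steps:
$O{\left(N,T \right)} = -12 + 3 T$
$G{\left(f \right)} = 2 f$
$-39534 + G{\left(O{\left(6,-14 \right)} \right)} = -39534 + 2 \left(-12 + 3 \left(-14\right)\right) = -39534 + 2 \left(-12 - 42\right) = -39534 + 2 \left(-54\right) = -39534 - 108 = -39642$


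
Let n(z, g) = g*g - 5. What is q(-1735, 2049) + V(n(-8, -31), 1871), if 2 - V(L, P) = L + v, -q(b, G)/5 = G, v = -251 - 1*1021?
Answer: -9927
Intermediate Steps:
n(z, g) = -5 + g**2 (n(z, g) = g**2 - 5 = -5 + g**2)
v = -1272 (v = -251 - 1021 = -1272)
q(b, G) = -5*G
V(L, P) = 1274 - L (V(L, P) = 2 - (L - 1272) = 2 - (-1272 + L) = 2 + (1272 - L) = 1274 - L)
q(-1735, 2049) + V(n(-8, -31), 1871) = -5*2049 + (1274 - (-5 + (-31)**2)) = -10245 + (1274 - (-5 + 961)) = -10245 + (1274 - 1*956) = -10245 + (1274 - 956) = -10245 + 318 = -9927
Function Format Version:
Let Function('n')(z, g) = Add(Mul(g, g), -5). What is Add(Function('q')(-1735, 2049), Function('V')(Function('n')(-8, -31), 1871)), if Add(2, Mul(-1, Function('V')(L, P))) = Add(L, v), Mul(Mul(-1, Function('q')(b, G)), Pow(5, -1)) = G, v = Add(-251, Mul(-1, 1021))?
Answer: -9927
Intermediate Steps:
Function('n')(z, g) = Add(-5, Pow(g, 2)) (Function('n')(z, g) = Add(Pow(g, 2), -5) = Add(-5, Pow(g, 2)))
v = -1272 (v = Add(-251, -1021) = -1272)
Function('q')(b, G) = Mul(-5, G)
Function('V')(L, P) = Add(1274, Mul(-1, L)) (Function('V')(L, P) = Add(2, Mul(-1, Add(L, -1272))) = Add(2, Mul(-1, Add(-1272, L))) = Add(2, Add(1272, Mul(-1, L))) = Add(1274, Mul(-1, L)))
Add(Function('q')(-1735, 2049), Function('V')(Function('n')(-8, -31), 1871)) = Add(Mul(-5, 2049), Add(1274, Mul(-1, Add(-5, Pow(-31, 2))))) = Add(-10245, Add(1274, Mul(-1, Add(-5, 961)))) = Add(-10245, Add(1274, Mul(-1, 956))) = Add(-10245, Add(1274, -956)) = Add(-10245, 318) = -9927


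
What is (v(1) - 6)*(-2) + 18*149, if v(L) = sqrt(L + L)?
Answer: 2694 - 2*sqrt(2) ≈ 2691.2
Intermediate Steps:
v(L) = sqrt(2)*sqrt(L) (v(L) = sqrt(2*L) = sqrt(2)*sqrt(L))
(v(1) - 6)*(-2) + 18*149 = (sqrt(2)*sqrt(1) - 6)*(-2) + 18*149 = (sqrt(2)*1 - 6)*(-2) + 2682 = (sqrt(2) - 6)*(-2) + 2682 = (-6 + sqrt(2))*(-2) + 2682 = (12 - 2*sqrt(2)) + 2682 = 2694 - 2*sqrt(2)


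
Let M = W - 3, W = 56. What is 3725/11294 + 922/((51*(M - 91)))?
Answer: -1597009/10943886 ≈ -0.14593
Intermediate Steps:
M = 53 (M = 56 - 3 = 53)
3725/11294 + 922/((51*(M - 91))) = 3725/11294 + 922/((51*(53 - 91))) = 3725*(1/11294) + 922/((51*(-38))) = 3725/11294 + 922/(-1938) = 3725/11294 + 922*(-1/1938) = 3725/11294 - 461/969 = -1597009/10943886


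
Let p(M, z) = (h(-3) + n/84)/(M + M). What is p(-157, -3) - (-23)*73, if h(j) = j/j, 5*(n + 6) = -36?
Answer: 36904361/21980 ≈ 1679.0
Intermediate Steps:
n = -66/5 (n = -6 + (⅕)*(-36) = -6 - 36/5 = -66/5 ≈ -13.200)
h(j) = 1
p(M, z) = 59/(140*M) (p(M, z) = (1 - 66/5/84)/(M + M) = (1 - 66/5*1/84)/((2*M)) = (1 - 11/70)*(1/(2*M)) = 59*(1/(2*M))/70 = 59/(140*M))
p(-157, -3) - (-23)*73 = (59/140)/(-157) - (-23)*73 = (59/140)*(-1/157) - 1*(-1679) = -59/21980 + 1679 = 36904361/21980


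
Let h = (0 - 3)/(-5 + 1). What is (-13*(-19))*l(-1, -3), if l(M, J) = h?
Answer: 741/4 ≈ 185.25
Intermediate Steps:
h = ¾ (h = -3/(-4) = -3*(-¼) = ¾ ≈ 0.75000)
l(M, J) = ¾
(-13*(-19))*l(-1, -3) = -13*(-19)*(¾) = 247*(¾) = 741/4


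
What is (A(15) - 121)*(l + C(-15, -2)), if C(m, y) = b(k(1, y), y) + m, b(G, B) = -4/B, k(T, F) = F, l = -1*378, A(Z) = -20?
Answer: 55131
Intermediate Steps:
l = -378
C(m, y) = m - 4/y (C(m, y) = -4/y + m = m - 4/y)
(A(15) - 121)*(l + C(-15, -2)) = (-20 - 121)*(-378 + (-15 - 4/(-2))) = -141*(-378 + (-15 - 4*(-1/2))) = -141*(-378 + (-15 + 2)) = -141*(-378 - 13) = -141*(-391) = 55131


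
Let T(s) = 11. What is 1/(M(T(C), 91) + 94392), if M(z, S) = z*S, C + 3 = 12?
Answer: 1/95393 ≈ 1.0483e-5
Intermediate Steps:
C = 9 (C = -3 + 12 = 9)
M(z, S) = S*z
1/(M(T(C), 91) + 94392) = 1/(91*11 + 94392) = 1/(1001 + 94392) = 1/95393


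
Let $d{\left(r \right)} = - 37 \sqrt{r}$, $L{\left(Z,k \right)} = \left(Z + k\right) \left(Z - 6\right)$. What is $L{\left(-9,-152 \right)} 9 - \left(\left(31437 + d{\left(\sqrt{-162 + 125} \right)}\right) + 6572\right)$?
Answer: $-16274 + 37 \sqrt[4]{-37} \approx -16209.0 + 64.526 i$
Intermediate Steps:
$L{\left(Z,k \right)} = \left(-6 + Z\right) \left(Z + k\right)$ ($L{\left(Z,k \right)} = \left(Z + k\right) \left(-6 + Z\right) = \left(-6 + Z\right) \left(Z + k\right)$)
$L{\left(-9,-152 \right)} 9 - \left(\left(31437 + d{\left(\sqrt{-162 + 125} \right)}\right) + 6572\right) = \left(\left(-9\right)^{2} - -54 - -912 - -1368\right) 9 - \left(\left(31437 - 37 \sqrt{\sqrt{-162 + 125}}\right) + 6572\right) = \left(81 + 54 + 912 + 1368\right) 9 - \left(\left(31437 - 37 \sqrt{\sqrt{-37}}\right) + 6572\right) = 2415 \cdot 9 - \left(\left(31437 - 37 \sqrt{i \sqrt{37}}\right) + 6572\right) = 21735 - \left(\left(31437 - 37 \sqrt[4]{37} \sqrt{i}\right) + 6572\right) = 21735 - \left(38009 - 37 \sqrt[4]{37} \sqrt{i}\right) = -16274 + 37 \sqrt[4]{37} \sqrt{i}$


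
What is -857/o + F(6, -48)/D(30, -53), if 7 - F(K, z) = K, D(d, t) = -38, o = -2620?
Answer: 14973/49780 ≈ 0.30078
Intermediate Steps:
F(K, z) = 7 - K
-857/o + F(6, -48)/D(30, -53) = -857/(-2620) + (7 - 1*6)/(-38) = -857*(-1/2620) + (7 - 6)*(-1/38) = 857/2620 + 1*(-1/38) = 857/2620 - 1/38 = 14973/49780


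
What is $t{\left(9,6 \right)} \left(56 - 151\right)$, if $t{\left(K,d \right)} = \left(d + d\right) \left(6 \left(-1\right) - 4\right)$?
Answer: $11400$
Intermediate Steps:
$t{\left(K,d \right)} = - 20 d$ ($t{\left(K,d \right)} = 2 d \left(-6 - 4\right) = 2 d \left(-10\right) = - 20 d$)
$t{\left(9,6 \right)} \left(56 - 151\right) = \left(-20\right) 6 \left(56 - 151\right) = \left(-120\right) \left(-95\right) = 11400$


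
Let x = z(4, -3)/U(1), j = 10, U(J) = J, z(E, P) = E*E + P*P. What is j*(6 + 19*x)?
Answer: 4810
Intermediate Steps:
z(E, P) = E² + P²
x = 25 (x = (4² + (-3)²)/1 = (16 + 9)*1 = 25*1 = 25)
j*(6 + 19*x) = 10*(6 + 19*25) = 10*(6 + 475) = 10*481 = 4810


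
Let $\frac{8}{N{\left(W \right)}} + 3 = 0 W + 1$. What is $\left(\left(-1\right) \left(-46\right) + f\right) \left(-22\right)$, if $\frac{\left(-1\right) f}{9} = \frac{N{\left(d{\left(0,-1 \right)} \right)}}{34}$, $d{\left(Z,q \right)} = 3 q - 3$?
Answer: $- \frac{17600}{17} \approx -1035.3$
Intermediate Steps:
$d{\left(Z,q \right)} = -3 + 3 q$
$N{\left(W \right)} = -4$ ($N{\left(W \right)} = \frac{8}{-3 + \left(0 W + 1\right)} = \frac{8}{-3 + \left(0 + 1\right)} = \frac{8}{-3 + 1} = \frac{8}{-2} = 8 \left(- \frac{1}{2}\right) = -4$)
$f = \frac{18}{17}$ ($f = - 9 \left(- \frac{4}{34}\right) = - 9 \left(\left(-4\right) \frac{1}{34}\right) = \left(-9\right) \left(- \frac{2}{17}\right) = \frac{18}{17} \approx 1.0588$)
$\left(\left(-1\right) \left(-46\right) + f\right) \left(-22\right) = \left(\left(-1\right) \left(-46\right) + \frac{18}{17}\right) \left(-22\right) = \left(46 + \frac{18}{17}\right) \left(-22\right) = \frac{800}{17} \left(-22\right) = - \frac{17600}{17}$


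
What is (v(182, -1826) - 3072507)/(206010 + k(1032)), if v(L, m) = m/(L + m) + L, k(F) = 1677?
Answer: -2525450237/170718714 ≈ -14.793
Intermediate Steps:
v(L, m) = L + m/(L + m)
(v(182, -1826) - 3072507)/(206010 + k(1032)) = ((-1826 + 182² + 182*(-1826))/(182 - 1826) - 3072507)/(206010 + 1677) = ((-1826 + 33124 - 332332)/(-1644) - 3072507)/207687 = (-1/1644*(-301034) - 3072507)*(1/207687) = (150517/822 - 3072507)*(1/207687) = -2525450237/822*1/207687 = -2525450237/170718714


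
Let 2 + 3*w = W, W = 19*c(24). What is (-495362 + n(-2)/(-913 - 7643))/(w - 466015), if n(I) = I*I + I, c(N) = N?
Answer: 2119158637/1992964766 ≈ 1.0633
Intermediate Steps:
n(I) = I + I² (n(I) = I² + I = I + I²)
W = 456 (W = 19*24 = 456)
w = 454/3 (w = -⅔ + (⅓)*456 = -⅔ + 152 = 454/3 ≈ 151.33)
(-495362 + n(-2)/(-913 - 7643))/(w - 466015) = (-495362 + (-2*(1 - 2))/(-913 - 7643))/(454/3 - 466015) = (-495362 + (-2*(-1))/(-8556))/(-1397591/3) = (-495362 - 1/8556*2)*(-3/1397591) = (-495362 - 1/4278)*(-3/1397591) = -2119158637/4278*(-3/1397591) = 2119158637/1992964766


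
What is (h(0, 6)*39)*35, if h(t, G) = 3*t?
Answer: 0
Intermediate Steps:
(h(0, 6)*39)*35 = ((3*0)*39)*35 = (0*39)*35 = 0*35 = 0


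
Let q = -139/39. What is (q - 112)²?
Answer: 20313049/1521 ≈ 13355.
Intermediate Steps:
q = -139/39 (q = -139*1/39 = -139/39 ≈ -3.5641)
(q - 112)² = (-139/39 - 112)² = (-4507/39)² = 20313049/1521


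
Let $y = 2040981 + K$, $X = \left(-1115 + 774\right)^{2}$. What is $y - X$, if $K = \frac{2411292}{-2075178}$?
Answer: $\frac{665682114218}{345863} \approx 1.9247 \cdot 10^{6}$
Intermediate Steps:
$K = - \frac{401882}{345863}$ ($K = 2411292 \left(- \frac{1}{2075178}\right) = - \frac{401882}{345863} \approx -1.162$)
$X = 116281$ ($X = \left(-341\right)^{2} = 116281$)
$y = \frac{705899409721}{345863}$ ($y = 2040981 - \frac{401882}{345863} = \frac{705899409721}{345863} \approx 2.041 \cdot 10^{6}$)
$y - X = \frac{705899409721}{345863} - 116281 = \frac{665682114218}{345863}$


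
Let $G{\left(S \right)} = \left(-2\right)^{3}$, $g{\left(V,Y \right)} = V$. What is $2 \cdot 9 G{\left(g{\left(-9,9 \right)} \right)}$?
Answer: $-144$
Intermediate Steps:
$G{\left(S \right)} = -8$
$2 \cdot 9 G{\left(g{\left(-9,9 \right)} \right)} = 2 \cdot 9 \left(-8\right) = 18 \left(-8\right) = -144$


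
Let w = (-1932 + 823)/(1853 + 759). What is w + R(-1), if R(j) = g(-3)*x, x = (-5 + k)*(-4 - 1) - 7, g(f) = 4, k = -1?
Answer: 239195/2612 ≈ 91.575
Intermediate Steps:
x = 23 (x = (-5 - 1)*(-4 - 1) - 7 = -6*(-5) - 7 = 30 - 7 = 23)
R(j) = 92 (R(j) = 4*23 = 92)
w = -1109/2612 ≈ -0.42458
w + R(-1) = -1109/2612 + 92 = 239195/2612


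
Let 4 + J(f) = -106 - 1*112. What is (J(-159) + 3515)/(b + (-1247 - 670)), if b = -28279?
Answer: -3293/30196 ≈ -0.10905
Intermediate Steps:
J(f) = -222 (J(f) = -4 + (-106 - 1*112) = -4 + (-106 - 112) = -4 - 218 = -222)
(J(-159) + 3515)/(b + (-1247 - 670)) = (-222 + 3515)/(-28279 + (-1247 - 670)) = 3293/(-28279 - 1917) = 3293/(-30196) = 3293*(-1/30196) = -3293/30196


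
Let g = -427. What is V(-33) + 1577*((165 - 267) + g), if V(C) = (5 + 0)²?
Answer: -834208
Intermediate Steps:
V(C) = 25 (V(C) = 5² = 25)
V(-33) + 1577*((165 - 267) + g) = 25 + 1577*((165 - 267) - 427) = 25 + 1577*(-102 - 427) = 25 + 1577*(-529) = 25 - 834233 = -834208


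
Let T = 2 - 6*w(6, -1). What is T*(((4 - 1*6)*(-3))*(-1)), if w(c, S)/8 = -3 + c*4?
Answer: 6036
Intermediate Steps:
w(c, S) = -24 + 32*c (w(c, S) = 8*(-3 + c*4) = 8*(-3 + 4*c) = -24 + 32*c)
T = -1006 (T = 2 - 6*(-24 + 32*6) = 2 - 6*(-24 + 192) = 2 - 6*168 = 2 - 1008 = -1006)
T*(((4 - 1*6)*(-3))*(-1)) = -1006*(4 - 1*6)*(-3)*(-1) = -1006*(4 - 6)*(-3)*(-1) = -1006*(-2*(-3))*(-1) = -6036*(-1) = -1006*(-6) = 6036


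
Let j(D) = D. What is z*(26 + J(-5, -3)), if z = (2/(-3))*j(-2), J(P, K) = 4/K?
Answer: 296/9 ≈ 32.889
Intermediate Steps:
z = 4/3 (z = (2/(-3))*(-2) = (2*(-1/3))*(-2) = -2/3*(-2) = 4/3 ≈ 1.3333)
z*(26 + J(-5, -3)) = 4*(26 + 4/(-3))/3 = 4*(26 + 4*(-1/3))/3 = 4*(26 - 4/3)/3 = (4/3)*(74/3) = 296/9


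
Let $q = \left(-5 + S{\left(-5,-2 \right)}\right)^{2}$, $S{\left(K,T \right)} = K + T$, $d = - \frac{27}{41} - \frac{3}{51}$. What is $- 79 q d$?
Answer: $\frac{5688000}{697} \approx 8160.7$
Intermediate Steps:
$d = - \frac{500}{697}$ ($d = \left(-27\right) \frac{1}{41} - \frac{1}{17} = - \frac{27}{41} - \frac{1}{17} = - \frac{500}{697} \approx -0.71736$)
$q = 144$ ($q = \left(-5 - 7\right)^{2} = \left(-12\right)^{2} = 144$)
$- 79 q d = \left(-79\right) 144 \left(- \frac{500}{697}\right) = \left(-11376\right) \left(- \frac{500}{697}\right) = \frac{5688000}{697}$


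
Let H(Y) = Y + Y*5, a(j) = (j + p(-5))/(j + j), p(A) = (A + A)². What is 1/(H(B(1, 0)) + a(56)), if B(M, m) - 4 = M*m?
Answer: 28/711 ≈ 0.039381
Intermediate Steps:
p(A) = 4*A² (p(A) = (2*A)² = 4*A²)
a(j) = (100 + j)/(2*j) (a(j) = (j + 4*(-5)²)/(j + j) = (j + 4*25)/((2*j)) = (j + 100)*(1/(2*j)) = (100 + j)*(1/(2*j)) = (100 + j)/(2*j))
B(M, m) = 4 + M*m
H(Y) = 6*Y (H(Y) = Y + 5*Y = 6*Y)
1/(H(B(1, 0)) + a(56)) = 1/(6*(4 + 1*0) + (½)*(100 + 56)/56) = 1/(6*(4 + 0) + (½)*(1/56)*156) = 1/(6*4 + 39/28) = 1/(24 + 39/28) = 1/(711/28) = 28/711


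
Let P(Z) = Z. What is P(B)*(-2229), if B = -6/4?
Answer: 6687/2 ≈ 3343.5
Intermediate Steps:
B = -3/2 (B = -6*1/4 = -3/2 ≈ -1.5000)
P(B)*(-2229) = -3/2*(-2229) = 6687/2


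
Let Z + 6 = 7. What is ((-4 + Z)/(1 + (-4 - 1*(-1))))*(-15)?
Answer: -45/2 ≈ -22.500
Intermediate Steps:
Z = 1 (Z = -6 + 7 = 1)
((-4 + Z)/(1 + (-4 - 1*(-1))))*(-15) = ((-4 + 1)/(1 + (-4 - 1*(-1))))*(-15) = -3/(1 + (-4 + 1))*(-15) = -3/(1 - 3)*(-15) = -3/(-2)*(-15) = -3*(-1/2)*(-15) = (3/2)*(-15) = -45/2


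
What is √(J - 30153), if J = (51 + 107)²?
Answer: I*√5189 ≈ 72.035*I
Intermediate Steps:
J = 24964 (J = 158² = 24964)
√(J - 30153) = √(24964 - 30153) = √(-5189) = I*√5189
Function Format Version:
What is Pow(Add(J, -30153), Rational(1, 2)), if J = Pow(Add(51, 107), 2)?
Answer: Mul(I, Pow(5189, Rational(1, 2))) ≈ Mul(72.035, I)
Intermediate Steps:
J = 24964 (J = Pow(158, 2) = 24964)
Pow(Add(J, -30153), Rational(1, 2)) = Pow(Add(24964, -30153), Rational(1, 2)) = Pow(-5189, Rational(1, 2)) = Mul(I, Pow(5189, Rational(1, 2)))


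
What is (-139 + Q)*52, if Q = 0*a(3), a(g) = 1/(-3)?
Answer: -7228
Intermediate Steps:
a(g) = -⅓
Q = 0 (Q = 0*(-⅓) = 0)
(-139 + Q)*52 = (-139 + 0)*52 = -139*52 = -7228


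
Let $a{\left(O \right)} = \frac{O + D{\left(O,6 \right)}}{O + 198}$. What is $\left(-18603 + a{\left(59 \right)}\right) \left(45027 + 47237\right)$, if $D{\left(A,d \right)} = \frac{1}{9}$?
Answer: $- \frac{3969954490648}{2313} \approx -1.7164 \cdot 10^{9}$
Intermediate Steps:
$D{\left(A,d \right)} = \frac{1}{9}$
$a{\left(O \right)} = \frac{\frac{1}{9} + O}{198 + O}$ ($a{\left(O \right)} = \frac{O + \frac{1}{9}}{O + 198} = \frac{\frac{1}{9} + O}{198 + O}$)
$\left(-18603 + a{\left(59 \right)}\right) \left(45027 + 47237\right) = \left(-18603 + \frac{\frac{1}{9} + 59}{198 + 59}\right) \left(45027 + 47237\right) = \left(-18603 + \frac{1}{257} \cdot \frac{532}{9}\right) 92264 = \left(-18603 + \frac{532}{2313}\right) 92264 = \left(- \frac{43028207}{2313}\right) 92264 = - \frac{3969954490648}{2313}$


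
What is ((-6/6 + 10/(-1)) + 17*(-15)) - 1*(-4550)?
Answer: 4284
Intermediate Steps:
((-6/6 + 10/(-1)) + 17*(-15)) - 1*(-4550) = ((-6*1/6 + 10*(-1)) - 255) + 4550 = ((-1 - 10) - 255) + 4550 = (-11 - 255) + 4550 = -266 + 4550 = 4284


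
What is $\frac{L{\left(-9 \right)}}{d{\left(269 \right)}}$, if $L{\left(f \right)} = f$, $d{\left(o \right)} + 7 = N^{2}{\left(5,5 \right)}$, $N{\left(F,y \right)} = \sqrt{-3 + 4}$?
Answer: $\frac{3}{2} \approx 1.5$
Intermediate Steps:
$N{\left(F,y \right)} = 1$ ($N{\left(F,y \right)} = \sqrt{1} = 1$)
$d{\left(o \right)} = -6$ ($d{\left(o \right)} = -7 + 1^{2} = -7 + 1 = -6$)
$\frac{L{\left(-9 \right)}}{d{\left(269 \right)}} = - \frac{9}{-6} = \left(-9\right) \left(- \frac{1}{6}\right) = \frac{3}{2}$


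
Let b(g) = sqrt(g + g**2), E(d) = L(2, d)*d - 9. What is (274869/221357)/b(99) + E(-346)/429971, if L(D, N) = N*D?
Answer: 239423/429971 + 91623*sqrt(11)/24349270 ≈ 0.56931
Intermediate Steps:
L(D, N) = D*N
E(d) = -9 + 2*d**2 (E(d) = (2*d)*d - 9 = 2*d**2 - 9 = -9 + 2*d**2)
(274869/221357)/b(99) + E(-346)/429971 = (274869/221357)/(sqrt(99*(1 + 99))) + (-9 + 2*(-346)**2)/429971 = (274869*(1/221357))/(sqrt(99*100)) + (-9 + 2*119716)*(1/429971) = 274869/(221357*(sqrt(9900))) + (-9 + 239432)*(1/429971) = 274869/(221357*((30*sqrt(11)))) + 239423*(1/429971) = 274869*(sqrt(11)/330)/221357 + 239423/429971 = 91623*sqrt(11)/24349270 + 239423/429971 = 239423/429971 + 91623*sqrt(11)/24349270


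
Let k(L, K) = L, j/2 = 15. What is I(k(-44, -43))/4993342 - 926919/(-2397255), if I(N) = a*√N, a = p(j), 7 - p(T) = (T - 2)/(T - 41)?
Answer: 44139/114155 + 105*I*√11/27463381 ≈ 0.38666 + 1.268e-5*I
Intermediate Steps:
j = 30 (j = 2*15 = 30)
p(T) = 7 - (-2 + T)/(-41 + T) (p(T) = 7 - (T - 2)/(T - 41) = 7 - (-2 + T)/(-41 + T))
a = 105/11 (a = 3*(-95 + 2*30)/(-41 + 30) = 3*(-95 + 60)/(-11) = 3*(-1/11)*(-35) = 105/11 ≈ 9.5455)
I(N) = 105*√N/11
I(k(-44, -43))/4993342 - 926919/(-2397255) = (105*√(-44)/11)/4993342 - 926919/(-2397255) = (105*(2*I*√11)/11)*(1/4993342) - 926919*(-1/2397255) = (210*I*√11/11)*(1/4993342) + 44139/114155 = 105*I*√11/27463381 + 44139/114155 = 44139/114155 + 105*I*√11/27463381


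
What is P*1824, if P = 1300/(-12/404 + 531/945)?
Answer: 6286644000/1411 ≈ 4.4555e+6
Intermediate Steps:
P = 3446625/1411 (P = 1300/(-12*1/404 + 531*(1/945)) = 1300/(-3/101 + 59/105) = 1300/(5644/10605) = 1300*(10605/5644) = 3446625/1411 ≈ 2442.7)
P*1824 = (3446625/1411)*1824 = 6286644000/1411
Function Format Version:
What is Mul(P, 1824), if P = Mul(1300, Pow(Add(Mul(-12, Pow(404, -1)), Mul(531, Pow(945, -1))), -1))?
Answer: Rational(6286644000, 1411) ≈ 4.4555e+6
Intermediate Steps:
P = Rational(3446625, 1411) (P = Mul(1300, Pow(Add(Mul(-12, Rational(1, 404)), Mul(531, Rational(1, 945))), -1)) = Mul(1300, Pow(Add(Rational(-3, 101), Rational(59, 105)), -1)) = Mul(1300, Pow(Rational(5644, 10605), -1)) = Mul(1300, Rational(10605, 5644)) = Rational(3446625, 1411) ≈ 2442.7)
Mul(P, 1824) = Mul(Rational(3446625, 1411), 1824) = Rational(6286644000, 1411)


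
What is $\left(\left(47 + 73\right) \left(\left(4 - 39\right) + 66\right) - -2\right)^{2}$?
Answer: $13853284$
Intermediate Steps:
$\left(\left(47 + 73\right) \left(\left(4 - 39\right) + 66\right) - -2\right)^{2} = \left(120 \left(-35 + 66\right) + \left(-2 + 4\right)\right)^{2} = \left(120 \cdot 31 + 2\right)^{2} = \left(3720 + 2\right)^{2} = 3722^{2} = 13853284$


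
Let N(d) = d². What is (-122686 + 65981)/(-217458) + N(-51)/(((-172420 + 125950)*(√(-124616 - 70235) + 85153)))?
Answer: 3184588031546492921/12212607172989054600 + 867*I*√194851/112321525747400 ≈ 0.26076 + 3.4073e-9*I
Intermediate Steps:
(-122686 + 65981)/(-217458) + N(-51)/(((-172420 + 125950)*(√(-124616 - 70235) + 85153))) = (-122686 + 65981)/(-217458) + (-51)²/(((-172420 + 125950)*(√(-124616 - 70235) + 85153))) = -56705*(-1/217458) + 2601/((-46470*(√(-194851) + 85153))) = 56705/217458 + 2601/((-46470*(I*√194851 + 85153))) = 56705/217458 + 2601/((-46470*(85153 + I*√194851))) = 56705/217458 + 2601/(-3957059910 - 46470*I*√194851)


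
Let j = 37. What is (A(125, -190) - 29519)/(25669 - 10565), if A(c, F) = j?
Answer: -14741/7552 ≈ -1.9519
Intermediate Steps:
A(c, F) = 37
(A(125, -190) - 29519)/(25669 - 10565) = (37 - 29519)/(25669 - 10565) = -29482/15104 = -29482*1/15104 = -14741/7552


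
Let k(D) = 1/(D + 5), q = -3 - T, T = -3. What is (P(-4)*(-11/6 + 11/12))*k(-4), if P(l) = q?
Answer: 0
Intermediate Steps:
q = 0 (q = -3 - 1*(-3) = -3 + 3 = 0)
P(l) = 0
k(D) = 1/(5 + D)
(P(-4)*(-11/6 + 11/12))*k(-4) = (0*(-11/6 + 11/12))/(5 - 4) = (0*(-11*1/6 + 11*(1/12)))/1 = (0*(-11/6 + 11/12))*1 = (0*(-11/12))*1 = 0*1 = 0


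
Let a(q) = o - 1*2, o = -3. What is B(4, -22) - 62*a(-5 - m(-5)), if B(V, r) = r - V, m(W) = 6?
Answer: 284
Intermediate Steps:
a(q) = -5 (a(q) = -3 - 1*2 = -3 - 2 = -5)
B(4, -22) - 62*a(-5 - m(-5)) = (-22 - 1*4) - 62*(-5) = (-22 - 4) + 310 = -26 + 310 = 284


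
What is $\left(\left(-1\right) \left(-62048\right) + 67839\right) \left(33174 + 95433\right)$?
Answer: $16704377409$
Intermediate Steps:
$\left(\left(-1\right) \left(-62048\right) + 67839\right) \left(33174 + 95433\right) = \left(62048 + 67839\right) 128607 = 129887 \cdot 128607 = 16704377409$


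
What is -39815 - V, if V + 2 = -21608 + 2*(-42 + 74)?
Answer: -18269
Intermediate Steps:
V = -21546 (V = -2 + (-21608 + 2*(-42 + 74)) = -2 + (-21608 + 2*32) = -2 + (-21608 + 64) = -2 - 21544 = -21546)
-39815 - V = -39815 - 1*(-21546) = -39815 + 21546 = -18269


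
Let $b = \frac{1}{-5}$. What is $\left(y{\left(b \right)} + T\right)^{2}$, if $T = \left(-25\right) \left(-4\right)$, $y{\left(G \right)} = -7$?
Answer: $8649$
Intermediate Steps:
$b = - \frac{1}{5} \approx -0.2$
$T = 100$
$\left(y{\left(b \right)} + T\right)^{2} = \left(-7 + 100\right)^{2} = 93^{2} = 8649$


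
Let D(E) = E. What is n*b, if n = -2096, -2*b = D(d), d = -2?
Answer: -2096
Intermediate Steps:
b = 1 (b = -½*(-2) = 1)
n*b = -2096*1 = -2096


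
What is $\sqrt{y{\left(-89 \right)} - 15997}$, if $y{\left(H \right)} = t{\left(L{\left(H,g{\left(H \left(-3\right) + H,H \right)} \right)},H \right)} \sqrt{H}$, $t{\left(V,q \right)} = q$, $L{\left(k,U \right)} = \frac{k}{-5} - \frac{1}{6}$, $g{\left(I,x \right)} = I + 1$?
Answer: $\sqrt{-15997 - 89 i \sqrt{89}} \approx 3.3181 - 126.52 i$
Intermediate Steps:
$g{\left(I,x \right)} = 1 + I$
$L{\left(k,U \right)} = - \frac{1}{6} - \frac{k}{5}$ ($L{\left(k,U \right)} = k \left(- \frac{1}{5}\right) - \frac{1}{6} = - \frac{k}{5} - \frac{1}{6} = - \frac{1}{6} - \frac{k}{5}$)
$y{\left(H \right)} = H^{\frac{3}{2}}$ ($y{\left(H \right)} = H \sqrt{H} = H^{\frac{3}{2}}$)
$\sqrt{y{\left(-89 \right)} - 15997} = \sqrt{\left(-89\right)^{\frac{3}{2}} - 15997} = \sqrt{- 89 i \sqrt{89} - 15997} = \sqrt{-15997 - 89 i \sqrt{89}}$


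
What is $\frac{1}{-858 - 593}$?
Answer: $- \frac{1}{1451} \approx -0.00068918$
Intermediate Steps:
$\frac{1}{-858 - 593} = \frac{1}{-1451} = - \frac{1}{1451}$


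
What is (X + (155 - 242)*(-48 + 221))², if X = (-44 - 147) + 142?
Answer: 228010000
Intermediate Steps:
X = -49 (X = -191 + 142 = -49)
(X + (155 - 242)*(-48 + 221))² = (-49 + (155 - 242)*(-48 + 221))² = (-49 - 87*173)² = (-49 - 15051)² = (-15100)² = 228010000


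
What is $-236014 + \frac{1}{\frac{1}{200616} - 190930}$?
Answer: $- \frac{9040188890224922}{38303612879} \approx -2.3601 \cdot 10^{5}$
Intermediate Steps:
$-236014 + \frac{1}{\frac{1}{200616} - 190930} = -236014 + \frac{1}{- \frac{38303612879}{200616}} = -236014 - \frac{200616}{38303612879} = - \frac{9040188890224922}{38303612879}$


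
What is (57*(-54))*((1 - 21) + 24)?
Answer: -12312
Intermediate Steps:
(57*(-54))*((1 - 21) + 24) = -3078*(-20 + 24) = -3078*4 = -12312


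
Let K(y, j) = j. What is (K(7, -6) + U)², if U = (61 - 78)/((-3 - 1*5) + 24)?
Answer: 12769/256 ≈ 49.879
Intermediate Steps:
U = -17/16 (U = -17/((-3 - 5) + 24) = -17/(-8 + 24) = -17/16 ≈ -1.0625)
(K(7, -6) + U)² = (-6 - 17/16)² = (-113/16)² = 12769/256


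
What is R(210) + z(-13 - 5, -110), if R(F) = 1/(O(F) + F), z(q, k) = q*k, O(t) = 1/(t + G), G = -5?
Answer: 85241185/43051 ≈ 1980.0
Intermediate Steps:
O(t) = 1/(-5 + t) (O(t) = 1/(t - 5) = 1/(-5 + t))
z(q, k) = k*q
R(F) = 1/(F + 1/(-5 + F)) (R(F) = 1/(1/(-5 + F) + F) = 1/(F + 1/(-5 + F)))
R(210) + z(-13 - 5, -110) = (-5 + 210)/(1 + 210*(-5 + 210)) - 110*(-13 - 5) = 205/(1 + 210*205) - 110*(-18) = 205/(1 + 43050) + 1980 = 205/43051 + 1980 = 85241185/43051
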